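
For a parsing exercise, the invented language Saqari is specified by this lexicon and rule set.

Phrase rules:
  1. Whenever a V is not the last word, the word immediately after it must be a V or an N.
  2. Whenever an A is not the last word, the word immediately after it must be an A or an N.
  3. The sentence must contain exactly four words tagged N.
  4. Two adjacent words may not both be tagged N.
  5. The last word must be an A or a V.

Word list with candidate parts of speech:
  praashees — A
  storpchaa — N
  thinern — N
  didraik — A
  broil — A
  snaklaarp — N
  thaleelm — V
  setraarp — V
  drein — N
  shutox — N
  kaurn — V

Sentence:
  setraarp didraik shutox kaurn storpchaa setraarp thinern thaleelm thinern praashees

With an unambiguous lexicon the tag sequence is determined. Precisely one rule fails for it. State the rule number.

1

Fixed tagging: V A N V N V N V N A.
Checking each rule: R1 fail, R2 pass, R3 pass, R4 pass, R5 pass.
Only rule 1 fails.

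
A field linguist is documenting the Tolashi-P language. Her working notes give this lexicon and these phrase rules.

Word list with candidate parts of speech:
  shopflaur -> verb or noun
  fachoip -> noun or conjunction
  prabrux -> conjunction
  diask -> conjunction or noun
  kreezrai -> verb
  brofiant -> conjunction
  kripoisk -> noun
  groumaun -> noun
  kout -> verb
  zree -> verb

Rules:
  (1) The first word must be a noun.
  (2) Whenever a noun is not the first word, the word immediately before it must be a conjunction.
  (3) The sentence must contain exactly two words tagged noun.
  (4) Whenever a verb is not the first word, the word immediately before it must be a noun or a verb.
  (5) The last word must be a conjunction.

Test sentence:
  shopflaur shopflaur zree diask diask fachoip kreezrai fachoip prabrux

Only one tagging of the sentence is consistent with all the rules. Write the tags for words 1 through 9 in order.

noun verb verb conjunction conjunction noun verb conjunction conjunction

Candidates per position — 1:shopflaur {verb,noun}; 2:shopflaur {verb,noun}; 3:zree {verb}; 4:diask {conjunction,noun}; 5:diask {conjunction,noun}; 6:fachoip {noun,conjunction}; 7:kreezrai {verb}; 8:fachoip {noun,conjunction}; 9:prabrux {conjunction}.
At position 1, choosing verb makes rule 1 impossible to satisfy; hence noun.
At position 2, choosing noun makes rule 2 impossible to satisfy; hence verb.
At position 4, choosing noun makes rule 2 impossible to satisfy; hence conjunction.
At position 6, choosing conjunction makes rule 4 impossible to satisfy; hence noun.
At position 8, choosing noun makes rule 2 impossible to satisfy; hence conjunction.
At position 5, choosing noun makes rule 2 impossible to satisfy; hence conjunction.
The only consistent sequence is: noun verb verb conjunction conjunction noun verb conjunction conjunction.
Checking: rule 1 satisfied; rule 2 satisfied; rule 3 satisfied; rule 4 satisfied; rule 5 satisfied.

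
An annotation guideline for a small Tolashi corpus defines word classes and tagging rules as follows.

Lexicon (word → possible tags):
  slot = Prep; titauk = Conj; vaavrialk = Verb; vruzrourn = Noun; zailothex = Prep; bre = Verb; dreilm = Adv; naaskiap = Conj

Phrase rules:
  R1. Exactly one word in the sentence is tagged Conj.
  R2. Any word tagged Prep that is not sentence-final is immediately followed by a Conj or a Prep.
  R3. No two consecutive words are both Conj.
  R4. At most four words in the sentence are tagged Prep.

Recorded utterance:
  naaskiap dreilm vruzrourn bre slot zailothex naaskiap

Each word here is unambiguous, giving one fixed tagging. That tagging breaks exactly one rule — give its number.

1

Fixed tagging: Conj Adv Noun Verb Prep Prep Conj.
Checking each rule: R1 ✗, R2 ✓, R3 ✓, R4 ✓.
Only rule 1 fails.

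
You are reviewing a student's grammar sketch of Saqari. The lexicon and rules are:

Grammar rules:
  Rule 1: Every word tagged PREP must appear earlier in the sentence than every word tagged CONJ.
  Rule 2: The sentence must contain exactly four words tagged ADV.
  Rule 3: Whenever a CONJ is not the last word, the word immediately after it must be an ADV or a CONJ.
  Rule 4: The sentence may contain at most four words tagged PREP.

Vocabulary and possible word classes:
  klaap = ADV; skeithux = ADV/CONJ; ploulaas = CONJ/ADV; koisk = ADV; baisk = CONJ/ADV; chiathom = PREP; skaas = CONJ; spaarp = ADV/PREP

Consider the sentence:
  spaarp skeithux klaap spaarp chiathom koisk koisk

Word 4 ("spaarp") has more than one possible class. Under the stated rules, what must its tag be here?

Candidates per position — 1:spaarp {ADV,PREP}; 2:skeithux {ADV,CONJ}; 3:klaap {ADV}; 4:spaarp {ADV,PREP}; 5:chiathom {PREP}; 6:koisk {ADV}; 7:koisk {ADV}.
Word 2 cannot be CONJ — rule 1 would then fail for every completion. It is ADV.
Word 4 cannot be ADV — rule 2 would then fail for every completion. It is PREP.
Word 1 cannot be ADV — rule 2 would then fail for every completion. It is PREP.
So the tagging must be: PREP ADV ADV PREP PREP ADV ADV.
Rule-by-rule: rule 1 holds; rule 2 holds; rule 3 holds; rule 4 holds.

PREP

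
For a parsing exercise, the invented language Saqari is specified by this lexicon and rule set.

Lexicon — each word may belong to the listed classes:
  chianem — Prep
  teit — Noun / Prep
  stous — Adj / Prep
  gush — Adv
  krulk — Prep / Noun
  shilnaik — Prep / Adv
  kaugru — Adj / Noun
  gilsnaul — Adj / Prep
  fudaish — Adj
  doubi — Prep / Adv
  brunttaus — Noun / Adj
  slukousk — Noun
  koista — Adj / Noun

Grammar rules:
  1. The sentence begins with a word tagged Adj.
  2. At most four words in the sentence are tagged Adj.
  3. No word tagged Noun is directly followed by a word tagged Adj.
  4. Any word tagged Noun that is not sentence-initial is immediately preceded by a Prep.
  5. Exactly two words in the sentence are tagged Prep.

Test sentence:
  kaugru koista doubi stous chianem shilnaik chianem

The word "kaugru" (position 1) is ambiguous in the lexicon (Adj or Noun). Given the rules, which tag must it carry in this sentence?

Adj

Candidates per position — 1:kaugru {Adj,Noun}; 2:koista {Adj,Noun}; 3:doubi {Prep,Adv}; 4:stous {Adj,Prep}; 5:chianem {Prep}; 6:shilnaik {Prep,Adv}; 7:chianem {Prep}.
Position 1: tagging it Noun would leave rule 1 unsatisfiable, so it must be Adj.
Position 2: tagging it Noun would leave rule 4 unsatisfiable, so it must be Adj.
Position 3: tagging it Prep would leave rule 5 unsatisfiable, so it must be Adv.
Position 4: tagging it Prep would leave rule 5 unsatisfiable, so it must be Adj.
Position 6: tagging it Prep would leave rule 5 unsatisfiable, so it must be Adv.
The only consistent sequence is: Adj Adj Adv Adj Prep Adv Prep.
Verifying each rule — rule 1 ok; rule 2 ok; rule 3 ok; rule 4 ok; rule 5 ok.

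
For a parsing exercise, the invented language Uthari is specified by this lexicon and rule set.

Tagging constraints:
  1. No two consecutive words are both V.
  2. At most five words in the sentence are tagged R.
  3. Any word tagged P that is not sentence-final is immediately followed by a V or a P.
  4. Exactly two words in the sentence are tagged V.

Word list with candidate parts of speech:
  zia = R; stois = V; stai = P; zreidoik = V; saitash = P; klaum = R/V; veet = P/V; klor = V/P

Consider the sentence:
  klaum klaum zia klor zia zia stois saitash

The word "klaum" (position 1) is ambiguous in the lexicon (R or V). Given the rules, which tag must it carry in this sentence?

Candidates per position — 1:klaum {R,V}; 2:klaum {R,V}; 3:zia {R}; 4:klor {V,P}; 5:zia {R}; 6:zia {R}; 7:stois {V}; 8:saitash {P}.
If word 4 were P, no tagging could satisfy rule 3; so word 4 is V.
If word 1 were V, no tagging could satisfy rule 4; so word 1 is R.
If word 2 were V, no tagging could satisfy rule 4; so word 2 is R.
The unique satisfying tagging is: R R R V R R V P.
Checking: rule 1 holds; rule 2 holds; rule 3 holds; rule 4 holds.

R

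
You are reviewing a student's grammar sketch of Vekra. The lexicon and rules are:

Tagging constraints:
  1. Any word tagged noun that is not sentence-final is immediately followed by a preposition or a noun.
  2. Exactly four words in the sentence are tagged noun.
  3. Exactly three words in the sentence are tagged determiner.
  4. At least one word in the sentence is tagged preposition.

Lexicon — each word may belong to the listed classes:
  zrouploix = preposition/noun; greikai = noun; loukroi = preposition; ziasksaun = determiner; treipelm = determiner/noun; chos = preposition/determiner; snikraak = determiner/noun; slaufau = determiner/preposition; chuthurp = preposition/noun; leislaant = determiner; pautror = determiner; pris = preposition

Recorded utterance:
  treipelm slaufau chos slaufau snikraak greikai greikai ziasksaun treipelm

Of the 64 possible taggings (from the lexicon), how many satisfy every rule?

0

Candidates per position — 1:treipelm {determiner,noun}; 2:slaufau {determiner,preposition}; 3:chos {preposition,determiner}; 4:slaufau {determiner,preposition}; 5:snikraak {determiner,noun}; 6:greikai {noun}; 7:greikai {noun}; 8:ziasksaun {determiner}; 9:treipelm {determiner,noun}.
There are 64 candidate sequences in total.
Rule 1 cannot be satisfied by any choice of tags from the lexicon.
So there is no consistent tagging.
Count = 0.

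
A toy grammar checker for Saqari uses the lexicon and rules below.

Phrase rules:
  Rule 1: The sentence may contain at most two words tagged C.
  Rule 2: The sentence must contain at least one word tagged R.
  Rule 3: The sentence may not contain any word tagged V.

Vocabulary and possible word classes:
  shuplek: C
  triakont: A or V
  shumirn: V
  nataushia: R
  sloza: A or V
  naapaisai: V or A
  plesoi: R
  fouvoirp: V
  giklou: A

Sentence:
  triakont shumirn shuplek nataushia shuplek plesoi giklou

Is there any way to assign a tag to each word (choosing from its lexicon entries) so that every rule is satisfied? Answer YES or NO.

Candidates per position — 1:triakont {A,V}; 2:shumirn {V}; 3:shuplek {C}; 4:nataushia {R}; 5:shuplek {C}; 6:plesoi {R}; 7:giklou {A}.
Rule 3 cannot be satisfied by any choice of tags from the lexicon.
So there is no consistent tagging.

NO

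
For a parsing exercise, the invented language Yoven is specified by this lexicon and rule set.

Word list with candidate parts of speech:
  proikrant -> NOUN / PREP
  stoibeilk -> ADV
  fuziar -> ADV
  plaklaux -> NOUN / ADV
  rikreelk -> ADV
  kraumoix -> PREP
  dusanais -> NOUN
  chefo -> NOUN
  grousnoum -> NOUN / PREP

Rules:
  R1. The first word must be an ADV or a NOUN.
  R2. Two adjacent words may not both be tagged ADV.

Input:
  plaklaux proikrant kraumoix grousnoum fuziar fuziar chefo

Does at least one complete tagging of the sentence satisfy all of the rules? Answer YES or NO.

NO

Candidates per position — 1:plaklaux {NOUN,ADV}; 2:proikrant {NOUN,PREP}; 3:kraumoix {PREP}; 4:grousnoum {NOUN,PREP}; 5:fuziar {ADV}; 6:fuziar {ADV}; 7:chefo {NOUN}.
Rule 2 cannot be satisfied by any choice of tags from the lexicon.
So there is no consistent tagging.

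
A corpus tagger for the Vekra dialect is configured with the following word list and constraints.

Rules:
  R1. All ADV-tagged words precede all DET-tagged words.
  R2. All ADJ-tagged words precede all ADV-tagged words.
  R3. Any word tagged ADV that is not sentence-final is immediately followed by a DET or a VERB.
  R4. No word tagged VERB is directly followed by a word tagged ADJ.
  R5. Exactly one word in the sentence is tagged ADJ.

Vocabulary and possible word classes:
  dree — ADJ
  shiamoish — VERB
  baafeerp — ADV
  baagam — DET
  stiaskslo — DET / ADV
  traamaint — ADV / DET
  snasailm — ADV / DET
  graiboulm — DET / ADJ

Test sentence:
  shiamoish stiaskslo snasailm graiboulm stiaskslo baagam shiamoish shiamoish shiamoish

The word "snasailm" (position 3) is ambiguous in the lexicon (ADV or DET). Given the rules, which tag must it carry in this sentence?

Candidates per position — 1:shiamoish {VERB}; 2:stiaskslo {DET,ADV}; 3:snasailm {ADV,DET}; 4:graiboulm {DET,ADJ}; 5:stiaskslo {DET,ADV}; 6:baagam {DET}; 7:shiamoish {VERB}; 8:shiamoish {VERB}; 9:shiamoish {VERB}.
Position 4: DET is ruled out by rule 5; that leaves ADJ.
Position 2: ADV is ruled out by rule 2; that leaves DET.
Position 3: ADV is ruled out by rule 1; that leaves DET.
Position 5: ADV is ruled out by rule 1; that leaves DET.
So the tagging must be: VERB DET DET ADJ DET DET VERB VERB VERB.
Verifying each rule — rule 1 satisfied; rule 2 satisfied; rule 3 satisfied; rule 4 satisfied; rule 5 satisfied.

DET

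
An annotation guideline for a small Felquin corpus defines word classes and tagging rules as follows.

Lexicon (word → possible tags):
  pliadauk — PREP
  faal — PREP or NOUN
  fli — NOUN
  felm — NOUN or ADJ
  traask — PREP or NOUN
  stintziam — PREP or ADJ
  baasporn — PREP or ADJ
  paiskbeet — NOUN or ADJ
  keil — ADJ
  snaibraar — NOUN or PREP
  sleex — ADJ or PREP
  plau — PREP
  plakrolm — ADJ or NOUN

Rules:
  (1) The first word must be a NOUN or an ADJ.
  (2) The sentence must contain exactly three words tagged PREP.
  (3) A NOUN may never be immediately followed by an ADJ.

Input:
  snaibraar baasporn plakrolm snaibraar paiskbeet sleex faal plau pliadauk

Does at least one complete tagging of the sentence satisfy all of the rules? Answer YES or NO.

Candidates per position — 1:snaibraar {NOUN,PREP}; 2:baasporn {PREP,ADJ}; 3:plakrolm {ADJ,NOUN}; 4:snaibraar {NOUN,PREP}; 5:paiskbeet {NOUN,ADJ}; 6:sleex {ADJ,PREP}; 7:faal {PREP,NOUN}; 8:plau {PREP}; 9:pliadauk {PREP}.
Every candidate sequence violates at least one rule; no consistent tagging exists.

NO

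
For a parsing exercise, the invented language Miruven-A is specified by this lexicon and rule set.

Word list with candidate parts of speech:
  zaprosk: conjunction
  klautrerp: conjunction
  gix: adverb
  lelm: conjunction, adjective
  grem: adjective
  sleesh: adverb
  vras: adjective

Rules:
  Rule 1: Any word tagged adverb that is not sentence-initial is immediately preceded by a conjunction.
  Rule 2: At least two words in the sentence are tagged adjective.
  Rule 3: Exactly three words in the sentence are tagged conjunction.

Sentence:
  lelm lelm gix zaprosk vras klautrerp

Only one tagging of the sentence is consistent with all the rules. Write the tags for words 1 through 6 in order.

adjective conjunction adverb conjunction adjective conjunction

Candidates per position — 1:lelm {conjunction,adjective}; 2:lelm {conjunction,adjective}; 3:gix {adverb}; 4:zaprosk {conjunction}; 5:vras {adjective}; 6:klautrerp {conjunction}.
Position 2: tagging it adjective would leave rule 1 unsatisfiable, so it must be conjunction.
Position 1: tagging it conjunction would leave rule 2 unsatisfiable, so it must be adjective.
The only consistent sequence is: adjective conjunction adverb conjunction adjective conjunction.
Check: rule 1 holds; rule 2 holds; rule 3 holds.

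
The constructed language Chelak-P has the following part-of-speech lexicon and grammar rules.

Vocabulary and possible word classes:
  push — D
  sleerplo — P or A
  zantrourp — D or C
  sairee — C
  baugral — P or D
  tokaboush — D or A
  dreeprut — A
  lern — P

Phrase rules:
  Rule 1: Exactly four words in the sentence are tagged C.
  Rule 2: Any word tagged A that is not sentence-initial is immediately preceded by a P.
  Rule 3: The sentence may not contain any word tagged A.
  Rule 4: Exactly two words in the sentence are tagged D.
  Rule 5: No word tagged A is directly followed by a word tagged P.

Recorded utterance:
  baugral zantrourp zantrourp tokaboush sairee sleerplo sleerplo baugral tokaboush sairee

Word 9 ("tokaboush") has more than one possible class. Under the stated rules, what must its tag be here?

Candidates per position — 1:baugral {P,D}; 2:zantrourp {D,C}; 3:zantrourp {D,C}; 4:tokaboush {D,A}; 5:sairee {C}; 6:sleerplo {P,A}; 7:sleerplo {P,A}; 8:baugral {P,D}; 9:tokaboush {D,A}; 10:sairee {C}.
Position 2: D is ruled out by rule 1; that leaves C.
Position 3: D is ruled out by rule 1; that leaves C.
Position 4: A is ruled out by rule 2; that leaves D.
Position 6: A is ruled out by rule 2; that leaves P.
Position 7: A is ruled out by rule 3; that leaves P.
Position 9: A is ruled out by rule 3; that leaves D.
Position 1: D is ruled out by rule 4; that leaves P.
Position 8: D is ruled out by rule 4; that leaves P.
So the tagging must be: P C C D C P P P D C.
Checking: rule 1 holds; rule 2 holds; rule 3 holds; rule 4 holds; rule 5 holds.

D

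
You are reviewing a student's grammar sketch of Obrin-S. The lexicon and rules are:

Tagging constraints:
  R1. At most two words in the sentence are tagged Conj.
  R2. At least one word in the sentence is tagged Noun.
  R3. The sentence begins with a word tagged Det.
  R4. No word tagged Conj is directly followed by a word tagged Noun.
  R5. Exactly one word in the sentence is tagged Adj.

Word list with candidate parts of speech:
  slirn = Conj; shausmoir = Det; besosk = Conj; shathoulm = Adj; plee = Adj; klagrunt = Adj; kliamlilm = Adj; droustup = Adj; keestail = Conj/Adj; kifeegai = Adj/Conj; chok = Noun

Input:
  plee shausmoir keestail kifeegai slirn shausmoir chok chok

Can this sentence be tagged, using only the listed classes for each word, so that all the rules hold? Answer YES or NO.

Candidates per position — 1:plee {Adj}; 2:shausmoir {Det}; 3:keestail {Conj,Adj}; 4:kifeegai {Adj,Conj}; 5:slirn {Conj}; 6:shausmoir {Det}; 7:chok {Noun}; 8:chok {Noun}.
Rule 3 cannot be satisfied by any choice of tags from the lexicon.
So there is no consistent tagging.

NO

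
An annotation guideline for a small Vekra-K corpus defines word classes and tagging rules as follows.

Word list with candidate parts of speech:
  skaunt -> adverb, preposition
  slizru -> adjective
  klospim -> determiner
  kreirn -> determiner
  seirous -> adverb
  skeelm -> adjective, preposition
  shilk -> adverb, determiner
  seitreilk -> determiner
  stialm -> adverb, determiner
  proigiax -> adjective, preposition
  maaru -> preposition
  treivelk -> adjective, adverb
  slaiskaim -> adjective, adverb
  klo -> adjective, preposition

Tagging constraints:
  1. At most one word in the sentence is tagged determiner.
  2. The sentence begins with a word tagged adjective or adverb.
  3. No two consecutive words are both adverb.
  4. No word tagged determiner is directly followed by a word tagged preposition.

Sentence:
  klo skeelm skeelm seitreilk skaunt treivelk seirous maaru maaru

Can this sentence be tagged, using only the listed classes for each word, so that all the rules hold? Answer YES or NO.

Candidates per position — 1:klo {adjective,preposition}; 2:skeelm {adjective,preposition}; 3:skeelm {adjective,preposition}; 4:seitreilk {determiner}; 5:skaunt {adverb,preposition}; 6:treivelk {adjective,adverb}; 7:seirous {adverb}; 8:maaru {preposition}; 9:maaru {preposition}.
One satisfying assignment: adjective preposition preposition determiner adverb adjective adverb preposition preposition.
Verifying each rule — rule 1 satisfied; rule 2 satisfied; rule 3 satisfied; rule 4 satisfied.

YES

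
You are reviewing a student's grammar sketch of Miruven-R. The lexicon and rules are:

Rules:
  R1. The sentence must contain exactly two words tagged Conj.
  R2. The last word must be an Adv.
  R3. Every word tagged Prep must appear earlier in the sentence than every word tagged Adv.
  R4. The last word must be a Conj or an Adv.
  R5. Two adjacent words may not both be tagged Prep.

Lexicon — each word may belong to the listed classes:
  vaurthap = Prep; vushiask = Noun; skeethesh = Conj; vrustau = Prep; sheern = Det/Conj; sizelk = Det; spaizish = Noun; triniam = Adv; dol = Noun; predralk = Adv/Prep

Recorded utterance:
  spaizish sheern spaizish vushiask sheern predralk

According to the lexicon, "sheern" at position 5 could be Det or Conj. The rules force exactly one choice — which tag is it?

Conj

Candidates per position — 1:spaizish {Noun}; 2:sheern {Det,Conj}; 3:spaizish {Noun}; 4:vushiask {Noun}; 5:sheern {Det,Conj}; 6:predralk {Adv,Prep}.
At position 2, choosing Det makes rule 1 impossible to satisfy; hence Conj.
At position 5, choosing Det makes rule 1 impossible to satisfy; hence Conj.
At position 6, choosing Prep makes rule 2 impossible to satisfy; hence Adv.
So the tagging must be: Noun Conj Noun Noun Conj Adv.
Check: rule 1 satisfied; rule 2 satisfied; rule 3 satisfied; rule 4 satisfied; rule 5 satisfied.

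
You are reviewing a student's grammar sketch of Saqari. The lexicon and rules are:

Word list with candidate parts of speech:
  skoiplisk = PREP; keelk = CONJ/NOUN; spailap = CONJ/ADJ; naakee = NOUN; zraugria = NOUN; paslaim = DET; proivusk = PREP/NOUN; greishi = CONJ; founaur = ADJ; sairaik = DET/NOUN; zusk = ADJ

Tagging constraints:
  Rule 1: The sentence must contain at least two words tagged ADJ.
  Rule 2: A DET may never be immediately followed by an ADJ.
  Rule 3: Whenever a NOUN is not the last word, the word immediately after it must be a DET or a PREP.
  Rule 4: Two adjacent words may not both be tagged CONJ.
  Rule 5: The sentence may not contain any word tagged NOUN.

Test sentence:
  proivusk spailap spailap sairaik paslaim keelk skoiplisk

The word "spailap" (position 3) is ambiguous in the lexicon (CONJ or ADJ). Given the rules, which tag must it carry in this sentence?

Candidates per position — 1:proivusk {PREP,NOUN}; 2:spailap {CONJ,ADJ}; 3:spailap {CONJ,ADJ}; 4:sairaik {DET,NOUN}; 5:paslaim {DET}; 6:keelk {CONJ,NOUN}; 7:skoiplisk {PREP}.
Position 1: NOUN is ruled out by rule 3; that leaves PREP.
Position 2: CONJ is ruled out by rule 1; that leaves ADJ.
Position 3: CONJ is ruled out by rule 1; that leaves ADJ.
Position 4: NOUN is ruled out by rule 5; that leaves DET.
Position 6: NOUN is ruled out by rule 5; that leaves CONJ.
That leaves exactly one tagging: PREP ADJ ADJ DET DET CONJ PREP.
Rule-by-rule: rule 1 ✓; rule 2 ✓; rule 3 ✓; rule 4 ✓; rule 5 ✓.

ADJ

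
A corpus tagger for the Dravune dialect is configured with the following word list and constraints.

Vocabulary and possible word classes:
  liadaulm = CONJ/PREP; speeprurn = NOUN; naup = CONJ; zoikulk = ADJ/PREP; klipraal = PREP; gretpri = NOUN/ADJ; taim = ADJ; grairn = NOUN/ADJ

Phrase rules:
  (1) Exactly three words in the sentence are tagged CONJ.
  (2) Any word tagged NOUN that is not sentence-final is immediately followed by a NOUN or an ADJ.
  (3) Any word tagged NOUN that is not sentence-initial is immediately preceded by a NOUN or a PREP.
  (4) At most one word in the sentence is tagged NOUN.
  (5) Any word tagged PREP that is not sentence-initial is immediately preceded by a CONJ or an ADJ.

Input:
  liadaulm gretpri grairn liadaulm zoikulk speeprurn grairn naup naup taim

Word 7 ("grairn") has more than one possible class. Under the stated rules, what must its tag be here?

Candidates per position — 1:liadaulm {CONJ,PREP}; 2:gretpri {NOUN,ADJ}; 3:grairn {NOUN,ADJ}; 4:liadaulm {CONJ,PREP}; 5:zoikulk {ADJ,PREP}; 6:speeprurn {NOUN}; 7:grairn {NOUN,ADJ}; 8:naup {CONJ}; 9:naup {CONJ}; 10:taim {ADJ}.
Position 2: NOUN is ruled out by rule 4; that leaves ADJ.
Position 3: NOUN is ruled out by rule 2; that leaves ADJ.
Position 5: ADJ is ruled out by rule 3; that leaves PREP.
Position 7: NOUN is ruled out by rule 2; that leaves ADJ.
Position 4: PREP is ruled out by rule 5; that leaves CONJ.
Position 1: CONJ is ruled out by rule 1; that leaves PREP.
That leaves exactly one tagging: PREP ADJ ADJ CONJ PREP NOUN ADJ CONJ CONJ ADJ.
Rule-by-rule: rule 1 holds; rule 2 holds; rule 3 holds; rule 4 holds; rule 5 holds.

ADJ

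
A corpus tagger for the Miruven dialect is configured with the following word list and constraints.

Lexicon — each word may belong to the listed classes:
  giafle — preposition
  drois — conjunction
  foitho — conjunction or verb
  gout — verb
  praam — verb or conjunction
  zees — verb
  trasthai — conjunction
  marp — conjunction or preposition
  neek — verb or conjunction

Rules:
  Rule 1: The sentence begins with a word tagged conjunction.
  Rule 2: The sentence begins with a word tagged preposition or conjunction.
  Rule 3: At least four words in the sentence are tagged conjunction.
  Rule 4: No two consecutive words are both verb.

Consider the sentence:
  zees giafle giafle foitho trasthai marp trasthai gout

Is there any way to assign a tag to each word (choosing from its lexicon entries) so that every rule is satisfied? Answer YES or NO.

Candidates per position — 1:zees {verb}; 2:giafle {preposition}; 3:giafle {preposition}; 4:foitho {conjunction,verb}; 5:trasthai {conjunction}; 6:marp {conjunction,preposition}; 7:trasthai {conjunction}; 8:gout {verb}.
Rule 1 cannot be satisfied by any choice of tags from the lexicon.
So there is no consistent tagging.

NO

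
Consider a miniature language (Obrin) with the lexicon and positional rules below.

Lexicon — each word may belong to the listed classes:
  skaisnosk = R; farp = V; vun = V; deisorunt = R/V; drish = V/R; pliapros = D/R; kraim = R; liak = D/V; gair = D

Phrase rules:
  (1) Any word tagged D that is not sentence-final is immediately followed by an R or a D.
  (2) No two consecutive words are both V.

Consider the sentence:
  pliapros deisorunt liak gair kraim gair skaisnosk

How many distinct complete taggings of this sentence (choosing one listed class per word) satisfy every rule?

5

Candidates per position — 1:pliapros {D,R}; 2:deisorunt {R,V}; 3:liak {D,V}; 4:gair {D}; 5:kraim {R}; 6:gair {D}; 7:skaisnosk {R}.
There are 8 candidate sequences in total.
The sequences that satisfy every rule: D R D D R D R; D R V D R D R; R R D D R D R; R R V D R D R; R V D D R D R.
Count = 5.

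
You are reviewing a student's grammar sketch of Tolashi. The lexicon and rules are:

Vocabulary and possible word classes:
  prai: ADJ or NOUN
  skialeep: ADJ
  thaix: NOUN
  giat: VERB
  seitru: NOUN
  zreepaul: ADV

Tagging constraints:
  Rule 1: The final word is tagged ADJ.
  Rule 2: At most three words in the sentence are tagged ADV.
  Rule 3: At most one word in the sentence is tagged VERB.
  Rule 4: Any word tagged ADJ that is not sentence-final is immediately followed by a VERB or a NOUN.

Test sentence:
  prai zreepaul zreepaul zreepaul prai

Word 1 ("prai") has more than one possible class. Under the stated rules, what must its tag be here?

NOUN

Candidates per position — 1:prai {ADJ,NOUN}; 2:zreepaul {ADV}; 3:zreepaul {ADV}; 4:zreepaul {ADV}; 5:prai {ADJ,NOUN}.
Position 1: ADJ is ruled out by rule 4; that leaves NOUN.
Position 5: NOUN is ruled out by rule 1; that leaves ADJ.
The unique satisfying tagging is: NOUN ADV ADV ADV ADJ.
Checking: rule 1 holds; rule 2 holds; rule 3 holds; rule 4 holds.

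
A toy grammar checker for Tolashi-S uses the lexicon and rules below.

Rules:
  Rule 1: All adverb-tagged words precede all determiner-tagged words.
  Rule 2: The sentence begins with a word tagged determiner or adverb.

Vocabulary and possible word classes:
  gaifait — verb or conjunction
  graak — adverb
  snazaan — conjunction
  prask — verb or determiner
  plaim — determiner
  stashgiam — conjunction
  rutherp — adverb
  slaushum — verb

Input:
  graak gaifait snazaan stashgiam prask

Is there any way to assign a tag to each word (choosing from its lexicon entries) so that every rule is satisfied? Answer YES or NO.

YES

Candidates per position — 1:graak {adverb}; 2:gaifait {verb,conjunction}; 3:snazaan {conjunction}; 4:stashgiam {conjunction}; 5:prask {verb,determiner}.
One satisfying assignment: adverb conjunction conjunction conjunction determiner.
Rule-by-rule: rule 1 ✓; rule 2 ✓.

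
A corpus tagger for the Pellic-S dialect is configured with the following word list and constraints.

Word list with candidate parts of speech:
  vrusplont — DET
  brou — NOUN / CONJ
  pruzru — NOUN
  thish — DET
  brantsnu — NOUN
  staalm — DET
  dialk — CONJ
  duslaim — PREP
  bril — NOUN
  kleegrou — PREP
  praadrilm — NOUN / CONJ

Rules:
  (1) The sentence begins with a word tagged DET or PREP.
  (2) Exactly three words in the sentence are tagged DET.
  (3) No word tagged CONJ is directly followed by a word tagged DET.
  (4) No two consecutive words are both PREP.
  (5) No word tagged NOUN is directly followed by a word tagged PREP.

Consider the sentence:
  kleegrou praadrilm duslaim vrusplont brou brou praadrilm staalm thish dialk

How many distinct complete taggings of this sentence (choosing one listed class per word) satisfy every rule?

Candidates per position — 1:kleegrou {PREP}; 2:praadrilm {NOUN,CONJ}; 3:duslaim {PREP}; 4:vrusplont {DET}; 5:brou {NOUN,CONJ}; 6:brou {NOUN,CONJ}; 7:praadrilm {NOUN,CONJ}; 8:staalm {DET}; 9:thish {DET}; 10:dialk {CONJ}.
There are 16 candidate sequences in total.
The sequences that satisfy every rule: PREP CONJ PREP DET NOUN NOUN NOUN DET DET CONJ; PREP CONJ PREP DET NOUN CONJ NOUN DET DET CONJ; PREP CONJ PREP DET CONJ NOUN NOUN DET DET CONJ; PREP CONJ PREP DET CONJ CONJ NOUN DET DET CONJ.
Count = 4.

4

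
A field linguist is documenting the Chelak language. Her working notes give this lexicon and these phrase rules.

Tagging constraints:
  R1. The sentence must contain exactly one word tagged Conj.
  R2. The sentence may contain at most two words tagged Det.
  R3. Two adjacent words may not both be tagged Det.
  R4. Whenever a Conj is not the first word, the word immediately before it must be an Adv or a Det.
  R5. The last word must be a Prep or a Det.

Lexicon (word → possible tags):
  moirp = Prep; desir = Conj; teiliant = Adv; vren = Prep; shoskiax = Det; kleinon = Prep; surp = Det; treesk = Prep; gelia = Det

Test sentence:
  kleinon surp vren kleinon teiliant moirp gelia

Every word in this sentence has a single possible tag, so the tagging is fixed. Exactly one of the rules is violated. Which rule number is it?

1

Fixed tagging: Prep Det Prep Prep Adv Prep Det.
Checking each rule: R1 violated, R2 holds, R3 holds, R4 holds, R5 holds.
Only rule 1 fails.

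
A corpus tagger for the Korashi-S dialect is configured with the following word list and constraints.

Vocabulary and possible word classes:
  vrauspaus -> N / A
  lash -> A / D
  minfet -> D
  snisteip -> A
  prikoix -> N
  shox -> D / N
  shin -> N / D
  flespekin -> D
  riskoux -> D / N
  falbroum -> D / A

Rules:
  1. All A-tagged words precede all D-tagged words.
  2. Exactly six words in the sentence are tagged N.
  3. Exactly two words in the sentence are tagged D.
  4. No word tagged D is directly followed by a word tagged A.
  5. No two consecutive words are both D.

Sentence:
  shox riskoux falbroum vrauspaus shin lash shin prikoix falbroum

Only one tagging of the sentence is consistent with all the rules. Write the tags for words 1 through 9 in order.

Candidates per position — 1:shox {D,N}; 2:riskoux {D,N}; 3:falbroum {D,A}; 4:vrauspaus {N,A}; 5:shin {N,D}; 6:lash {A,D}; 7:shin {N,D}; 8:prikoix {N}; 9:falbroum {D,A}.
If word 1 were D, no tagging could satisfy rule 2; so word 1 is N.
If word 2 were D, no tagging could satisfy rule 2; so word 2 is N.
If word 4 were A, no tagging could satisfy rule 2; so word 4 is N.
If word 5 were D, no tagging could satisfy rule 2; so word 5 is N.
If word 7 were D, no tagging could satisfy rule 2; so word 7 is N.
The remaining ambiguous positions (3, 6, 9) are resolved jointly — only one combination satisfies every rule.
That leaves exactly one tagging: N N A N N D N N D.
Rule-by-rule: rule 1 holds; rule 2 holds; rule 3 holds; rule 4 holds; rule 5 holds.

N N A N N D N N D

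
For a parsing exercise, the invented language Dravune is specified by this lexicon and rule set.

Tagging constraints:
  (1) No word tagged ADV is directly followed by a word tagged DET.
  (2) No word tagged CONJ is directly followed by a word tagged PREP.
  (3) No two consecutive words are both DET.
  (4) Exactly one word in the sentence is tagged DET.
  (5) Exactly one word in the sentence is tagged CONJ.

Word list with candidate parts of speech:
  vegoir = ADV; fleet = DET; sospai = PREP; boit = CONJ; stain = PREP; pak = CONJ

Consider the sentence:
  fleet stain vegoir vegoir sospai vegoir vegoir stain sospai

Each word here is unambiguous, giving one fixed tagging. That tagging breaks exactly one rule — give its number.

5

Fixed tagging: DET PREP ADV ADV PREP ADV ADV PREP PREP.
Applying the rules: R1 holds, R2 holds, R3 holds, R4 holds, R5 violated.
Only rule 5 fails.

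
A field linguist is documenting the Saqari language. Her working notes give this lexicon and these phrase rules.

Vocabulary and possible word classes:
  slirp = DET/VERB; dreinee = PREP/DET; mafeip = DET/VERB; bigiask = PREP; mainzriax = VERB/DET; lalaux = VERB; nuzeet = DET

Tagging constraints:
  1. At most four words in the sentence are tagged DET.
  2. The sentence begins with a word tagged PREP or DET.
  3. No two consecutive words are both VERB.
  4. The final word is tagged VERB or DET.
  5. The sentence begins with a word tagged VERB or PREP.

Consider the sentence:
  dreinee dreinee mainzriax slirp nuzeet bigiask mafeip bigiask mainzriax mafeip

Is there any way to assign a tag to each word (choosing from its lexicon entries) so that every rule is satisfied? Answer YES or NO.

Candidates per position — 1:dreinee {PREP,DET}; 2:dreinee {PREP,DET}; 3:mainzriax {VERB,DET}; 4:slirp {DET,VERB}; 5:nuzeet {DET}; 6:bigiask {PREP}; 7:mafeip {DET,VERB}; 8:bigiask {PREP}; 9:mainzriax {VERB,DET}; 10:mafeip {DET,VERB}.
One satisfying assignment: PREP PREP VERB DET DET PREP DET PREP DET VERB.
Rule-by-rule: rule 1 ✓; rule 2 ✓; rule 3 ✓; rule 4 ✓; rule 5 ✓.

YES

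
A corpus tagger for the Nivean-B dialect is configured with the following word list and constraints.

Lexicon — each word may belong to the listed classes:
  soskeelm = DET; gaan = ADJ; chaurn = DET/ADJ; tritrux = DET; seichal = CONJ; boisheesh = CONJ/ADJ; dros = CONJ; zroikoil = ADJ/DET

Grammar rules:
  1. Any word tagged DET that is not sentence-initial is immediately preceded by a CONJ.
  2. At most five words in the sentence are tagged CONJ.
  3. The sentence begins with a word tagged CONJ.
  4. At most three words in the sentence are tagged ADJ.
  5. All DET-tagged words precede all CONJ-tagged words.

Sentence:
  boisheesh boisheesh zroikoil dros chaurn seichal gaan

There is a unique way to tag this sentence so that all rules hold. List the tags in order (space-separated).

CONJ CONJ ADJ CONJ ADJ CONJ ADJ

Candidates per position — 1:boisheesh {CONJ,ADJ}; 2:boisheesh {CONJ,ADJ}; 3:zroikoil {ADJ,DET}; 4:dros {CONJ}; 5:chaurn {DET,ADJ}; 6:seichal {CONJ}; 7:gaan {ADJ}.
Position 1: ADJ is ruled out by rule 3; that leaves CONJ.
Position 3: DET is ruled out by rule 5; that leaves ADJ.
Position 5: DET is ruled out by rule 5; that leaves ADJ.
Position 2: ADJ is ruled out by rule 4; that leaves CONJ.
The only consistent sequence is: CONJ CONJ ADJ CONJ ADJ CONJ ADJ.
Rule-by-rule: rule 1 holds; rule 2 holds; rule 3 holds; rule 4 holds; rule 5 holds.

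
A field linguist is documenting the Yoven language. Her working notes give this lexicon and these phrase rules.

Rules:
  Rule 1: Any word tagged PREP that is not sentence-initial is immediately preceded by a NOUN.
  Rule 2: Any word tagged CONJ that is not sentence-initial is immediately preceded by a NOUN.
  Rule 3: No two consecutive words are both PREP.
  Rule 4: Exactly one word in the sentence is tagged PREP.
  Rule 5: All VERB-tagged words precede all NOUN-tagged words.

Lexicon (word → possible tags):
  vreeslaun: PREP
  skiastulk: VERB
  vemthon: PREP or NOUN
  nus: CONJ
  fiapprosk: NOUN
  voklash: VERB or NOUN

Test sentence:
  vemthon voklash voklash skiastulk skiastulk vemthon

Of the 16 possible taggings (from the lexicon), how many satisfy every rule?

Candidates per position — 1:vemthon {PREP,NOUN}; 2:voklash {VERB,NOUN}; 3:voklash {VERB,NOUN}; 4:skiastulk {VERB}; 5:skiastulk {VERB}; 6:vemthon {PREP,NOUN}.
There are 16 candidate sequences in total.
The sequences that satisfy every rule: PREP VERB VERB VERB VERB NOUN.
Count = 1.

1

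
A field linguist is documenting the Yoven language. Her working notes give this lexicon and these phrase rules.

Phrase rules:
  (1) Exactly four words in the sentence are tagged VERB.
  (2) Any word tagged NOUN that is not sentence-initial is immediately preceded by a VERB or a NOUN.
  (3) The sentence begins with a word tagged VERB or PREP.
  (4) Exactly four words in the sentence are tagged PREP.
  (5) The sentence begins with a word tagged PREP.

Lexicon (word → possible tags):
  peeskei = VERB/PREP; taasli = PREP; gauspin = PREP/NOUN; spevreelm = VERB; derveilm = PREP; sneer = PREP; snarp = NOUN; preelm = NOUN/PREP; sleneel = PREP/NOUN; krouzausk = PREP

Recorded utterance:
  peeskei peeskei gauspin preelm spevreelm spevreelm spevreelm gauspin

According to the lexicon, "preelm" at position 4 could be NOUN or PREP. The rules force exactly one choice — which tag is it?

Candidates per position — 1:peeskei {VERB,PREP}; 2:peeskei {VERB,PREP}; 3:gauspin {PREP,NOUN}; 4:preelm {NOUN,PREP}; 5:spevreelm {VERB}; 6:spevreelm {VERB}; 7:spevreelm {VERB}; 8:gauspin {PREP,NOUN}.
Position 1: tagging it VERB would leave rule 5 unsatisfiable, so it must be PREP.
Position 2: tagging it PREP would leave rule 1 unsatisfiable, so it must be VERB.
Position 3: tagging it NOUN would leave rule 4 unsatisfiable, so it must be PREP.
Position 4: tagging it NOUN would leave rule 2 unsatisfiable, so it must be PREP.
Position 8: tagging it NOUN would leave rule 4 unsatisfiable, so it must be PREP.
The only consistent sequence is: PREP VERB PREP PREP VERB VERB VERB PREP.
Checking: rule 1 ok; rule 2 ok; rule 3 ok; rule 4 ok; rule 5 ok.

PREP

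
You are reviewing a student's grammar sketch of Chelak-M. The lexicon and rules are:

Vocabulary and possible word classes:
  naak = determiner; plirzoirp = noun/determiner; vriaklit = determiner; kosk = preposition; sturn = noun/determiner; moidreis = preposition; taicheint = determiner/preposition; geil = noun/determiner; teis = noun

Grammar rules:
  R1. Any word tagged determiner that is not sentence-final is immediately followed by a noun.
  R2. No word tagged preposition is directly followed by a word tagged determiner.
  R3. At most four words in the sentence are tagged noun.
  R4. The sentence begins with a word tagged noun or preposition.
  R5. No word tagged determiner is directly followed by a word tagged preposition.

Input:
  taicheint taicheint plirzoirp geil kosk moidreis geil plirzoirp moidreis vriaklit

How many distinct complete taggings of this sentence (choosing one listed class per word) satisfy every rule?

0

Candidates per position — 1:taicheint {determiner,preposition}; 2:taicheint {determiner,preposition}; 3:plirzoirp {noun,determiner}; 4:geil {noun,determiner}; 5:kosk {preposition}; 6:moidreis {preposition}; 7:geil {noun,determiner}; 8:plirzoirp {noun,determiner}; 9:moidreis {preposition}; 10:vriaklit {determiner}.
There are 64 candidate sequences in total.
Rule 2 cannot be satisfied by any choice of tags from the lexicon.
So there is no consistent tagging.
Count = 0.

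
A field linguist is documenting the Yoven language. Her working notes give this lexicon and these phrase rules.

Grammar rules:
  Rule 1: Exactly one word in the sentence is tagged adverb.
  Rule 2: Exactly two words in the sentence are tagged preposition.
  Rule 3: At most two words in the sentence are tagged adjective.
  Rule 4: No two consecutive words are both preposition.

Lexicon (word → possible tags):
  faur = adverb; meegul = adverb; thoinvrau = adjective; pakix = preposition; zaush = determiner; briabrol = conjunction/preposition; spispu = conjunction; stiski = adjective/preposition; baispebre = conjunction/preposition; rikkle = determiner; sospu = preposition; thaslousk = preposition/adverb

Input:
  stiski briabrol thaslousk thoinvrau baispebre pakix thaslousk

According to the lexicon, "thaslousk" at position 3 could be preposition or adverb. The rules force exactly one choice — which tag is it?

Candidates per position — 1:stiski {adjective,preposition}; 2:briabrol {conjunction,preposition}; 3:thaslousk {preposition,adverb}; 4:thoinvrau {adjective}; 5:baispebre {conjunction,preposition}; 6:pakix {preposition}; 7:thaslousk {preposition,adverb}.
At position 5, choosing preposition makes rule 4 impossible to satisfy; hence conjunction.
At position 7, choosing preposition makes rule 4 impossible to satisfy; hence adverb.
At position 3, choosing adverb makes rule 1 impossible to satisfy; hence preposition.
At position 1, choosing preposition makes rule 2 impossible to satisfy; hence adjective.
At position 2, choosing preposition makes rule 2 impossible to satisfy; hence conjunction.
So the tagging must be: adjective conjunction preposition adjective conjunction preposition adverb.
Rule-by-rule: rule 1 holds; rule 2 holds; rule 3 holds; rule 4 holds.

preposition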